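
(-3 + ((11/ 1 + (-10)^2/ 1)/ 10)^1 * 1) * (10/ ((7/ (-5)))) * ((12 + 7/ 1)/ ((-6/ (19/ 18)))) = 5415/ 28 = 193.39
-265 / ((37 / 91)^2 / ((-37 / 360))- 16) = 2194465 / 145816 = 15.05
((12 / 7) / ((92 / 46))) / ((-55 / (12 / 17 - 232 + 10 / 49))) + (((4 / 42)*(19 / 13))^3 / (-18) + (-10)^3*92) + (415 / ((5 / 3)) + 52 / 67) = -1052463274432960079 / 11471411636685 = -91746.62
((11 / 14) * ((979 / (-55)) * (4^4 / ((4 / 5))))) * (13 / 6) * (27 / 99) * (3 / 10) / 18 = -4628 / 105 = -44.08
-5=-5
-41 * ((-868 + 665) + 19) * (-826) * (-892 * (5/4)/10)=694794856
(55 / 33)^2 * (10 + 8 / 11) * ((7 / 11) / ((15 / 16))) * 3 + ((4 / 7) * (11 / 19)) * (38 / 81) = 4173688 / 68607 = 60.83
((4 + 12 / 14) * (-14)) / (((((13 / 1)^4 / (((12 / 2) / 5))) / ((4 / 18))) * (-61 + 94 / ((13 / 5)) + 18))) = 272 / 2932995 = 0.00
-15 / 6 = -5 / 2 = -2.50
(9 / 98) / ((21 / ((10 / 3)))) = 5 / 343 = 0.01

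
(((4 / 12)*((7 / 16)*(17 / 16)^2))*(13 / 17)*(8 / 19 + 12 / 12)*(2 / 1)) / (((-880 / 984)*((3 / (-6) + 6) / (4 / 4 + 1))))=-1712529 / 11770880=-0.15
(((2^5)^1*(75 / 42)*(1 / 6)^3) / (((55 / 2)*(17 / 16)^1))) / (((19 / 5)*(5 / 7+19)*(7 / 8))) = 6400 / 46334673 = 0.00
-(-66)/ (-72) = -11/ 12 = -0.92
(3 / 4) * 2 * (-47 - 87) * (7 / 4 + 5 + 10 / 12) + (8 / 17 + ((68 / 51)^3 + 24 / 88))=-30720869 / 20196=-1521.14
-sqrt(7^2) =-7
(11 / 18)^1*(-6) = -11 / 3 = -3.67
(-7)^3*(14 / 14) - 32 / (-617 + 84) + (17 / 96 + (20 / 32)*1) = -17506511 / 51168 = -342.14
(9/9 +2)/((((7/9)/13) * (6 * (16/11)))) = 1287/224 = 5.75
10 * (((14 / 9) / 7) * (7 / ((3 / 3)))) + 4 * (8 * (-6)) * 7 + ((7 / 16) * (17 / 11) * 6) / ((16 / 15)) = -16785853 / 12672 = -1324.64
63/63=1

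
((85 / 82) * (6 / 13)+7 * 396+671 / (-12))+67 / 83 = 1442564239 / 530868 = 2717.37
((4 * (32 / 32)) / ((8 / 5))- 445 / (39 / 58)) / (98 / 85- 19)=4371125 / 118326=36.94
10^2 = 100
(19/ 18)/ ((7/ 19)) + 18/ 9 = 613/ 126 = 4.87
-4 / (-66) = 2 / 33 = 0.06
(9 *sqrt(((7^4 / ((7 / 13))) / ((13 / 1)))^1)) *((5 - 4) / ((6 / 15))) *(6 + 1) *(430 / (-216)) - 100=-5906.87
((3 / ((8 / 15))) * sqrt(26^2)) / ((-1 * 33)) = -195 / 44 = -4.43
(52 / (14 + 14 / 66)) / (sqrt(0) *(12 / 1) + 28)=429 / 3283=0.13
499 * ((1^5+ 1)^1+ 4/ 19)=20958/ 19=1103.05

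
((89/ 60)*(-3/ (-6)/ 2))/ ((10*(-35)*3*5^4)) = -89/ 157500000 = -0.00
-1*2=-2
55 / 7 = 7.86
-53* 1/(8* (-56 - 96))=53/1216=0.04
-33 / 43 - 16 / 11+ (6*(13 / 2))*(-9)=-167074 / 473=-353.22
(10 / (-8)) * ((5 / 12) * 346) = -4325 / 24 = -180.21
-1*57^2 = -3249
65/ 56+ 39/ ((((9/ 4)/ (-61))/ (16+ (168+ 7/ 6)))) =-98673991/ 504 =-195781.73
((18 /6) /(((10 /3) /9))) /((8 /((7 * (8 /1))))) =567 /10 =56.70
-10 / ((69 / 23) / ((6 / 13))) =-20 / 13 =-1.54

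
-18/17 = -1.06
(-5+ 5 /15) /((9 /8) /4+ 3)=-1.42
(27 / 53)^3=0.13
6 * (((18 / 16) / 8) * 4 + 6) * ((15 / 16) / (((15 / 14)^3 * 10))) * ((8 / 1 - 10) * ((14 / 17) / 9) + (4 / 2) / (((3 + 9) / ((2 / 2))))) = -2401 / 48960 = -0.05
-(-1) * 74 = 74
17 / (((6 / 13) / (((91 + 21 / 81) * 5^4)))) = 170170000 / 81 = 2100864.20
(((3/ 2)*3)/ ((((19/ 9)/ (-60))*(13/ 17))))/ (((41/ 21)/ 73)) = -63328230/ 10127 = -6253.40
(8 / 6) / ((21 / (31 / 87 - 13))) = -4400 / 5481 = -0.80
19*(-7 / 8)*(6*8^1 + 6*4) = -1197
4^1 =4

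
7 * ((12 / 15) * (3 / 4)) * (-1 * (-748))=15708 / 5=3141.60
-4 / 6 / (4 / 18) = -3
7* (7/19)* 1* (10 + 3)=637/19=33.53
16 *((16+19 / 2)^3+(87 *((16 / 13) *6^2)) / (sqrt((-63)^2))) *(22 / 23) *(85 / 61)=45313035900 / 127673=354914.79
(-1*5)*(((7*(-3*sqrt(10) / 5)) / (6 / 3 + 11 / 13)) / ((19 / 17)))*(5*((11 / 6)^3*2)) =10295285*sqrt(10) / 25308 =1286.41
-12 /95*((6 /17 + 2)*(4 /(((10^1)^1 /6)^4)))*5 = -31104 /40375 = -0.77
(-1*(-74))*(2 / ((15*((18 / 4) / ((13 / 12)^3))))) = 81289 / 29160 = 2.79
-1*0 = 0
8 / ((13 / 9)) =72 / 13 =5.54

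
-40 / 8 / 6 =-5 / 6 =-0.83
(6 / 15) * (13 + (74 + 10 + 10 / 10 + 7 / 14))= 197 / 5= 39.40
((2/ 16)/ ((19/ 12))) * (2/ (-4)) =-0.04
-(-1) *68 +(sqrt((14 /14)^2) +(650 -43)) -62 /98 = 33093 /49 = 675.37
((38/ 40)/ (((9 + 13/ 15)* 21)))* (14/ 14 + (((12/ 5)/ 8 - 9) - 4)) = -2223/ 41440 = -0.05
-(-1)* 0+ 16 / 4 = 4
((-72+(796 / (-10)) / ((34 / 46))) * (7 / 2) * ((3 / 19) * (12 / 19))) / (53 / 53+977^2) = -962262 / 14644876525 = -0.00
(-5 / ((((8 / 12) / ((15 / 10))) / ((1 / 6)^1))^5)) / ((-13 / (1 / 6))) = 405 / 851968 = 0.00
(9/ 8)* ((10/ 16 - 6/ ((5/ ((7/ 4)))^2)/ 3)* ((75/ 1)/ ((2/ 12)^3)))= 6925.50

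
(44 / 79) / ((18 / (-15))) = -110 / 237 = -0.46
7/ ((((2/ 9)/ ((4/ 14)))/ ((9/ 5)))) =16.20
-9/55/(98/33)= -27/490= -0.06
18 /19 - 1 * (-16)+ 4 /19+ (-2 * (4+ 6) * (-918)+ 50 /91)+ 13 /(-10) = 317728083 /17290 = 18376.41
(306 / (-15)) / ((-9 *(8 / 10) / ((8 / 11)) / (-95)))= -6460 / 33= -195.76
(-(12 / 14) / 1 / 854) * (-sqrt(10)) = 3 * sqrt(10) / 2989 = 0.00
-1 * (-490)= 490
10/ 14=5/ 7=0.71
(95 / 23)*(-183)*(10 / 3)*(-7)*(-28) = -11358200 / 23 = -493834.78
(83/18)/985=83/17730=0.00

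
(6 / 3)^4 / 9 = 16 / 9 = 1.78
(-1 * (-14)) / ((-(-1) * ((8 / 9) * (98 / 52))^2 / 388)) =1327833 / 686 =1935.62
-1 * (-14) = 14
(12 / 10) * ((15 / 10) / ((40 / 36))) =81 / 50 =1.62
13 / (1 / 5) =65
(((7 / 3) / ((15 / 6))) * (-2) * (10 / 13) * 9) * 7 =-1176 / 13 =-90.46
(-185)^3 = -6331625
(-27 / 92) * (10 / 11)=-135 / 506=-0.27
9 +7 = 16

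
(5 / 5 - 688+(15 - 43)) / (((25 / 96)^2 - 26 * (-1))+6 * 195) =-6589440 / 11022961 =-0.60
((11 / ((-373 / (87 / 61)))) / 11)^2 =7569 / 517699009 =0.00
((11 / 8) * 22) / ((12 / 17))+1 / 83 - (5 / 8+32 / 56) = 1162087 / 27888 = 41.67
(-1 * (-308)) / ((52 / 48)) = 3696 / 13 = 284.31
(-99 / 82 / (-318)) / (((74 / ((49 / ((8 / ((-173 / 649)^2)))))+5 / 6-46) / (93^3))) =116781036767703 / 4774857895306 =24.46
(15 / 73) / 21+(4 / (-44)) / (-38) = 2601 / 213598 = 0.01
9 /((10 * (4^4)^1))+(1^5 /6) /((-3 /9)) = -1271 /2560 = -0.50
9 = 9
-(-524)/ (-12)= -131/ 3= -43.67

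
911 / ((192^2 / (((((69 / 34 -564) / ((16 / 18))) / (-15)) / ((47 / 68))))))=5802159 / 3850240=1.51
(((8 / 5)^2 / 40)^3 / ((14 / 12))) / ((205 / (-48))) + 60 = 60.00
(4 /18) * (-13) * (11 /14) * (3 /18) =-143 /378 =-0.38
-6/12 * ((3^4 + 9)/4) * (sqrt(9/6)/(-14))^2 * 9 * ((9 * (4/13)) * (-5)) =54675/5096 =10.73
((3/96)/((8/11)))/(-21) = -11/5376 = -0.00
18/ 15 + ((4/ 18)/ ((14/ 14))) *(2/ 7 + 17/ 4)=1391/ 630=2.21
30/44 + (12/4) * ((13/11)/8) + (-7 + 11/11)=-39/8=-4.88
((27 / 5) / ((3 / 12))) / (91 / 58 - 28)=-2088 / 2555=-0.82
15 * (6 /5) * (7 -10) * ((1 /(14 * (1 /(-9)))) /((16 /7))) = 243 /16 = 15.19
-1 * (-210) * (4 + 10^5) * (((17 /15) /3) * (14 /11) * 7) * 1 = 2332493296 /33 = 70681615.03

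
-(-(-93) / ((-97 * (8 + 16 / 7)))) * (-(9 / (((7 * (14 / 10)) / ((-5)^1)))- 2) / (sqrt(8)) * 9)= 30039 * sqrt(2) / 21728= 1.96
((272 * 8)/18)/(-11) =-1088/99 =-10.99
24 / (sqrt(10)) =12*sqrt(10) / 5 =7.59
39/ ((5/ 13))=507/ 5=101.40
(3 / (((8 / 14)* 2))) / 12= 7 / 32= 0.22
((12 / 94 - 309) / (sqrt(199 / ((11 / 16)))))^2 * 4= 2318176179 / 1758364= 1318.37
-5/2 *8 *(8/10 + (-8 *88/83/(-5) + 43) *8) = -594896/83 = -7167.42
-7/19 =-0.37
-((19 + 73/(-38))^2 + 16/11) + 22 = -4306867/15884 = -271.14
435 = 435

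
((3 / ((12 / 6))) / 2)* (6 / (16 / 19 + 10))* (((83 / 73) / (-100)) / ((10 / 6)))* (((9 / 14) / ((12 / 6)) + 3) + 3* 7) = -28996299 / 421064000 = -0.07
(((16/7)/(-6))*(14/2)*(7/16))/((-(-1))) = -1.17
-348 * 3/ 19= -1044/ 19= -54.95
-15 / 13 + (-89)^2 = 7919.85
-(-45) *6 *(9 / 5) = 486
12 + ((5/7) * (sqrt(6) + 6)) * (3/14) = 15 * sqrt(6)/98 + 633/49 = 13.29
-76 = -76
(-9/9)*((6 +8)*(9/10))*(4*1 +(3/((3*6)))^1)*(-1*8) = 420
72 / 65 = 1.11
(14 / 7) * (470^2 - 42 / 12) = 441793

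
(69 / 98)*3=207 / 98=2.11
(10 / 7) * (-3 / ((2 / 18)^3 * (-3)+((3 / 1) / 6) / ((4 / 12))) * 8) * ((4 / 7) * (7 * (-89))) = 41523840 / 5089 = 8159.53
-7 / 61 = -0.11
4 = 4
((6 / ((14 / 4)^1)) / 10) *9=54 / 35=1.54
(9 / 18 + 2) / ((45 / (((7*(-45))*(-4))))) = 70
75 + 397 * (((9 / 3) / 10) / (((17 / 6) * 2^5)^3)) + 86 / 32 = 15633591197 / 201236480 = 77.69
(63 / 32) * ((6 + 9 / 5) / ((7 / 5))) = 351 / 32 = 10.97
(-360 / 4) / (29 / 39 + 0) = -3510 / 29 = -121.03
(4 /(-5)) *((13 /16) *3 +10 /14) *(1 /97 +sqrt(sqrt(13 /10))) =-353 *10^(3 /4) *13^(1 /4) /1400-353 /13580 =-2.72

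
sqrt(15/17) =0.94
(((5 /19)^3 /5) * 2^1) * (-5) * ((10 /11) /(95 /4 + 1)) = -10000 /7469451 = -0.00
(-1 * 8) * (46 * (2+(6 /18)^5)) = -179216 /243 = -737.51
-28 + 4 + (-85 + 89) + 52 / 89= -1728 / 89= -19.42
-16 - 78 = -94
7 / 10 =0.70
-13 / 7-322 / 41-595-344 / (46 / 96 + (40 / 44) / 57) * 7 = -5468.22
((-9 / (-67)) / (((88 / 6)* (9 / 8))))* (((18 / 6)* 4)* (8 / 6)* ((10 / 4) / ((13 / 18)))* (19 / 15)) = 5472 / 9581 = 0.57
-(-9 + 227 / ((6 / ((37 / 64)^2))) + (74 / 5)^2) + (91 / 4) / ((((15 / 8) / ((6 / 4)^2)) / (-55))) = -1059339251 / 614400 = -1724.18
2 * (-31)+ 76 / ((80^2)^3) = -4063231999981 / 65536000000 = -62.00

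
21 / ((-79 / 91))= -24.19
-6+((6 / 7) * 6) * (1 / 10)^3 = -10491 / 1750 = -5.99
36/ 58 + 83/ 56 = 3415/ 1624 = 2.10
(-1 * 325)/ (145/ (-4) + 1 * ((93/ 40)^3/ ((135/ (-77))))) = 7.49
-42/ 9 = -14/ 3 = -4.67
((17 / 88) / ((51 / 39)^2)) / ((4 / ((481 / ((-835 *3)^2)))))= 81289 / 37549749600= 0.00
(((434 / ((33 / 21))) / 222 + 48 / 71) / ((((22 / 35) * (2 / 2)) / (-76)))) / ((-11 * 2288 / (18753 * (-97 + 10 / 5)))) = -65735022014725 / 4000038328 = -16433.60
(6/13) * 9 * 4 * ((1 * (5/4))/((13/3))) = 810/169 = 4.79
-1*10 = -10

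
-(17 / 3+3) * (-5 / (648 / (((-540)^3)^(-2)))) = 13 / 4820130755942400000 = 0.00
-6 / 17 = -0.35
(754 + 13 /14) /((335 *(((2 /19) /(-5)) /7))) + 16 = -196523 /268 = -733.29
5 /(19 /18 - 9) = -90 /143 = -0.63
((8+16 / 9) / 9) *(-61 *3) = -5368 / 27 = -198.81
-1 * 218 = -218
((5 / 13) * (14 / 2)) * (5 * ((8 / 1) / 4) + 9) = 665 / 13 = 51.15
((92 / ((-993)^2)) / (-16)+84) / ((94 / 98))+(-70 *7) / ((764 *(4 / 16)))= 3009918301439 / 35407047492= 85.01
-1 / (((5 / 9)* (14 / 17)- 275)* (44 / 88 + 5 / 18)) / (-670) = -1377 / 197003450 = -0.00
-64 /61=-1.05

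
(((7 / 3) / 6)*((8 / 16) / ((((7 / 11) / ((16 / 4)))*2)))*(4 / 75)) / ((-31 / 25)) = -22 / 837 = -0.03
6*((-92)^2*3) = 152352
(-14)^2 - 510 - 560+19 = -855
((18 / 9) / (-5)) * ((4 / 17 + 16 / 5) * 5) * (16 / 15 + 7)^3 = -1034591624 / 286875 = -3606.42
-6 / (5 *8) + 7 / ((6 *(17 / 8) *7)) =-73 / 1020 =-0.07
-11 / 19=-0.58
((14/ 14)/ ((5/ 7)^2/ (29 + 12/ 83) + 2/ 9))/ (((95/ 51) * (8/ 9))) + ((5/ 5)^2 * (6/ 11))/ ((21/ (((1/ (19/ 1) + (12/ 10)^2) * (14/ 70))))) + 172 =65298116067453/ 374143231000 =174.53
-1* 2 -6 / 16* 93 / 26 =-695 / 208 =-3.34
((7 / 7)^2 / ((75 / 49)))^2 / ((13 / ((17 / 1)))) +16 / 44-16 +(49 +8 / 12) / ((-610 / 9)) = -1551589711 / 98133750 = -15.81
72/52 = 18/13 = 1.38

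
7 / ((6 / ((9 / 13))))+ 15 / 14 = 171 / 91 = 1.88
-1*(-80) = 80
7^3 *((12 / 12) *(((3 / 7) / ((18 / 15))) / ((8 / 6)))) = 735 / 8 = 91.88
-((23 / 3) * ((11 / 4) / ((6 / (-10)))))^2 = -1234.74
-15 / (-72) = 5 / 24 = 0.21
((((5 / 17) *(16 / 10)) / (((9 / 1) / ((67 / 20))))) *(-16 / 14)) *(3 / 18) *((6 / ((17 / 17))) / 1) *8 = -8576 / 5355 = -1.60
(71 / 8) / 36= 71 / 288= 0.25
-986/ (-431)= 986/ 431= 2.29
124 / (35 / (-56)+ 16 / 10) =4960 / 39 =127.18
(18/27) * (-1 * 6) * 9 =-36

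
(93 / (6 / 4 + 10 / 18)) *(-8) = -13392 / 37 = -361.95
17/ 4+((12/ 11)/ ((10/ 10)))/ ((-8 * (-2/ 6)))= 205/ 44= 4.66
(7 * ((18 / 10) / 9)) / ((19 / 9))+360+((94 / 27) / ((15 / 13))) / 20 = 27764639 / 76950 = 360.81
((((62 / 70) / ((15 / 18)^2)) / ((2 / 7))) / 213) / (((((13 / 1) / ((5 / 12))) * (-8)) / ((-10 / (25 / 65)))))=31 / 14200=0.00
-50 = -50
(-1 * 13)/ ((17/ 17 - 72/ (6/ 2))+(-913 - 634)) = 13/ 1570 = 0.01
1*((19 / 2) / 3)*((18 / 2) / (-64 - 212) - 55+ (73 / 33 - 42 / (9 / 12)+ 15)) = -5411941 / 18216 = -297.10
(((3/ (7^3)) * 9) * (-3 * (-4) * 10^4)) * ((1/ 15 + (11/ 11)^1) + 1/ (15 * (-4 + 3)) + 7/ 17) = 77760000/ 5831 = 13335.62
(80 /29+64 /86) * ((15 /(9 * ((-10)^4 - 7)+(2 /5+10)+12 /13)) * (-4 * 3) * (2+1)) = -153316800 /7290761327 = -0.02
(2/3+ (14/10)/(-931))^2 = 1760929/3980025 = 0.44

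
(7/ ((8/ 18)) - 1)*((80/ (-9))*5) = -5900/ 9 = -655.56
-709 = -709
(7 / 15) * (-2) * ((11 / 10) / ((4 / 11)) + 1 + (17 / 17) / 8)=-581 / 150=-3.87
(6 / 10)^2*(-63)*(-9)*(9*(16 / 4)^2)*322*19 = 4495702176 / 25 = 179828087.04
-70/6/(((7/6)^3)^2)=-77760/16807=-4.63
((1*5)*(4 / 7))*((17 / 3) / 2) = 170 / 21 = 8.10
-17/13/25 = -17/325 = -0.05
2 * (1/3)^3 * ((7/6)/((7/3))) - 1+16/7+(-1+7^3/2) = 64949/378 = 171.82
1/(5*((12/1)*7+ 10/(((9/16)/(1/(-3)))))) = 27/10540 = 0.00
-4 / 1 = -4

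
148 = 148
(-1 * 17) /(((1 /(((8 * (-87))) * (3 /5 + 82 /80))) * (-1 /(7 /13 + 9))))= -183396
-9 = -9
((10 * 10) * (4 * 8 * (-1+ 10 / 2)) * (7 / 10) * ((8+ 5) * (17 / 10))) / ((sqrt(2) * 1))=99008 * sqrt(2)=140018.46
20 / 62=10 / 31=0.32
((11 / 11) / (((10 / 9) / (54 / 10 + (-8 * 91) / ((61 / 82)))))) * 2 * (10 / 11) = -5342994 / 3355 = -1592.55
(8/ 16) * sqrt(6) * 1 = sqrt(6)/ 2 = 1.22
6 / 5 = 1.20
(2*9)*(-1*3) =-54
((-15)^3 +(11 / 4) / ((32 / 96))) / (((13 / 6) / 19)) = -29523.81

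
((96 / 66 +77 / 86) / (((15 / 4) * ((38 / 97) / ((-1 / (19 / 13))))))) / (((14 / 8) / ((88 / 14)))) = -786864 / 200165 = -3.93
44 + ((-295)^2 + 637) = 87706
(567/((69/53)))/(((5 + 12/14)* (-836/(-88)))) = 140238/17917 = 7.83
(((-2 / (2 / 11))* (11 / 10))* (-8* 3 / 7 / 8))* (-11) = -3993 / 70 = -57.04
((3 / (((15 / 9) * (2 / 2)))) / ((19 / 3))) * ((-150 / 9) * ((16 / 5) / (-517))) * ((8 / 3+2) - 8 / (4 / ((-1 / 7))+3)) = 3264 / 22325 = 0.15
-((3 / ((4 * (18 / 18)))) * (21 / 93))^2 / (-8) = 441 / 123008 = 0.00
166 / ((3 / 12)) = 664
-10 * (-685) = 6850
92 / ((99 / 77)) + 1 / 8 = 71.68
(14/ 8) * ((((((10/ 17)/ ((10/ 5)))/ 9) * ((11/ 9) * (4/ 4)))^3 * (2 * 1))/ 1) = 1164625/ 5221939266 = 0.00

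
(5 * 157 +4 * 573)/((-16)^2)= 3077/256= 12.02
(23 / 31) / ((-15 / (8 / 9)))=-184 / 4185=-0.04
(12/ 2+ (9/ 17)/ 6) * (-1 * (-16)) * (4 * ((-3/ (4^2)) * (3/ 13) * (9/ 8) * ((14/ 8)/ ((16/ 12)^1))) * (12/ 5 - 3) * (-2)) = -29.87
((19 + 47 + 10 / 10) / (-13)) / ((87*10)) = -67 / 11310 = -0.01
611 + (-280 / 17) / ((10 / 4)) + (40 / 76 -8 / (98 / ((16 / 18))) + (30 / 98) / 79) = 6806593466 / 11252997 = 604.87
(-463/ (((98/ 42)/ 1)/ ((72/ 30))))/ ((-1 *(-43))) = -16668/ 1505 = -11.08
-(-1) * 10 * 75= 750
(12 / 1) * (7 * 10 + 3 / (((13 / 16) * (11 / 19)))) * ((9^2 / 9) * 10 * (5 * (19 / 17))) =1120597200 / 2431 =460961.42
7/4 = 1.75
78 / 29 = 2.69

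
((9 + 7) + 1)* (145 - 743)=-10166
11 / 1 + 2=13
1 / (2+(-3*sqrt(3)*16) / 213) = 0.62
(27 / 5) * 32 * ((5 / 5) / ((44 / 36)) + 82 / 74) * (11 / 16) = 42336 / 185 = 228.84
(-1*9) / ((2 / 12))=-54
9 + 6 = 15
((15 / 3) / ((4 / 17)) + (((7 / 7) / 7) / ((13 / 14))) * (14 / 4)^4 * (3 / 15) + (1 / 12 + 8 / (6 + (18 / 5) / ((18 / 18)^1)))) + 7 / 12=14231 / 520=27.37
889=889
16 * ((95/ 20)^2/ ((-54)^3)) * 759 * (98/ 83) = -4475317/ 2178252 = -2.05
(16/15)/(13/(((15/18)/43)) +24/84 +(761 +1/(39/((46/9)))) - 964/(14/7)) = 13104/11673413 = 0.00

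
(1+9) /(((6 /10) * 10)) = 5 /3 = 1.67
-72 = -72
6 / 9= 0.67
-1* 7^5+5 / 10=-33613 / 2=-16806.50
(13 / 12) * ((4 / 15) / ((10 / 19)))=247 / 450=0.55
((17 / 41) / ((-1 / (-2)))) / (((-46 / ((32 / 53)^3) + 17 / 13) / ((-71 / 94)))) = 257081344 / 85242184265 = 0.00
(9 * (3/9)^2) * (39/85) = 39/85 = 0.46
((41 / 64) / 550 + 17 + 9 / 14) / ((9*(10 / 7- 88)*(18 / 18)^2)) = -4347487 / 191980800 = -0.02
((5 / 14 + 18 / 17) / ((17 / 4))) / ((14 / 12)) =4044 / 14161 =0.29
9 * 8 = 72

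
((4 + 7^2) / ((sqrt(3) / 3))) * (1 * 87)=4611 * sqrt(3)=7986.49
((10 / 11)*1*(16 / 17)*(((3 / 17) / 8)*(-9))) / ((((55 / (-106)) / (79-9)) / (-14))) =-11219040 / 34969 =-320.83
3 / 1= 3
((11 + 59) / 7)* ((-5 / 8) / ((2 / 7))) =-175 / 8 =-21.88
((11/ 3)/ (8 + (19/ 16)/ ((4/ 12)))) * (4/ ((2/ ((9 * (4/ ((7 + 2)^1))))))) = 1408/ 555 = 2.54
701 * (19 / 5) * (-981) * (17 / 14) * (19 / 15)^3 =-169280853913 / 26250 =-6448794.43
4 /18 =2 /9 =0.22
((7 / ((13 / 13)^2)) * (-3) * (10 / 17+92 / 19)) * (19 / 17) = -36834 / 289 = -127.45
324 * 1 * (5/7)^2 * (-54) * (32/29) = -13996800/1421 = -9849.96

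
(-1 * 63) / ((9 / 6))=-42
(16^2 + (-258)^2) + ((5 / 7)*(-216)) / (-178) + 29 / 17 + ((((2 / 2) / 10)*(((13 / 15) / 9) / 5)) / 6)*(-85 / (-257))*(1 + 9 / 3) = 368314073274086 / 5511821175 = 66822.57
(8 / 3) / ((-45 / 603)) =-536 / 15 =-35.73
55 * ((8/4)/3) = 110/3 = 36.67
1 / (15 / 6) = 2 / 5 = 0.40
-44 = -44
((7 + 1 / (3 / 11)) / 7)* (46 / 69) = 64 / 63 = 1.02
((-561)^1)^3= -176558481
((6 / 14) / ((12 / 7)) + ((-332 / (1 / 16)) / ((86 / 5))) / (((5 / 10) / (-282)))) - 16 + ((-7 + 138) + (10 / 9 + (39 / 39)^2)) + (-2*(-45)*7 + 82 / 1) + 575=175588.55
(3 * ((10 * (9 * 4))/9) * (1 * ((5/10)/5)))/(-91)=-12/91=-0.13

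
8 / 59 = 0.14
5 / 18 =0.28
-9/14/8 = -9/112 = -0.08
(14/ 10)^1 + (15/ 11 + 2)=262/ 55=4.76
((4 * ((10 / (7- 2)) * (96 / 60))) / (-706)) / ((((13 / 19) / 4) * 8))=-304 / 22945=-0.01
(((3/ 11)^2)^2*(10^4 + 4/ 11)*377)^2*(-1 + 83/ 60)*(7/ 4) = 37848993204932530803/ 129687123005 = 291848506.84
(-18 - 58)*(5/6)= -190/3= -63.33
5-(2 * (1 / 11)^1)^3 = 6647 / 1331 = 4.99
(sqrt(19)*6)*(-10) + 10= 10 - 60*sqrt(19)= -251.53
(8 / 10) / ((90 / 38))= 0.34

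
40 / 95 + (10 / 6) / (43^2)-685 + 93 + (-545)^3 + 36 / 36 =-17060936167417 / 105393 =-161879215.58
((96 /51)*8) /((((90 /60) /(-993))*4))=-42368 /17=-2492.24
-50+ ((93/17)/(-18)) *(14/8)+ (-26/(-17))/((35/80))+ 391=982361/2856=343.96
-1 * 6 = -6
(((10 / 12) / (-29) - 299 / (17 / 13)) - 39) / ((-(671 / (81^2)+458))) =1731633795 / 2963530474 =0.58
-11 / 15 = -0.73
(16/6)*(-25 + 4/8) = -196/3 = -65.33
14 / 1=14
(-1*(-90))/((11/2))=180/11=16.36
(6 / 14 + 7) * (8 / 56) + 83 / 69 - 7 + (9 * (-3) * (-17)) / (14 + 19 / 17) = 22266859 / 868917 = 25.63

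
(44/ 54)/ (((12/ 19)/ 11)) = 2299/ 162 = 14.19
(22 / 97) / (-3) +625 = 181853 / 291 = 624.92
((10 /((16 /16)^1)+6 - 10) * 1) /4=3 /2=1.50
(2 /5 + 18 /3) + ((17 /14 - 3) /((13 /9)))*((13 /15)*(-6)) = 449 /35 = 12.83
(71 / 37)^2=5041 / 1369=3.68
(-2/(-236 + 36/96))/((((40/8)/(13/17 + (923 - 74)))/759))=175432224/160225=1094.91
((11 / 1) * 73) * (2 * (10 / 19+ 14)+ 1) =458513 / 19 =24132.26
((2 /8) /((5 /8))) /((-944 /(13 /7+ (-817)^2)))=-1168109 /4130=-282.84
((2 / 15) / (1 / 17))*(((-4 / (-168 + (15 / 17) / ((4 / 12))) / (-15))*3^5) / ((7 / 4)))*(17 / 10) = -707472 / 819875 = -0.86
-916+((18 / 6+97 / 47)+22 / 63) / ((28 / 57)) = -6252511 / 6909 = -904.98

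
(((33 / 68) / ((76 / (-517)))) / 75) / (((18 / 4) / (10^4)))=-97.82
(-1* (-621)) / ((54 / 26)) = 299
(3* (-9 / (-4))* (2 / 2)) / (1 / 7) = 189 / 4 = 47.25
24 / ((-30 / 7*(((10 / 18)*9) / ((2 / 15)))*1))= -56 / 375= -0.15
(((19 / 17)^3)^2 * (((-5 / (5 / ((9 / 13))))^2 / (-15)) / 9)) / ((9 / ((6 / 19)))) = -4952198 / 20396245805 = -0.00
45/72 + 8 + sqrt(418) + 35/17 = 1453/136 + sqrt(418) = 31.13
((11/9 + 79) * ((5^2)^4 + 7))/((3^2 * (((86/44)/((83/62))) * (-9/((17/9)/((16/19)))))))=-5198264000831/8745813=-594371.73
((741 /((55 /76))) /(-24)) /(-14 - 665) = 4693 /74690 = 0.06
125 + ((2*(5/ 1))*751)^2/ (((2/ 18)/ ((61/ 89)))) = 30963666025/ 89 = 347906359.83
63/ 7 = 9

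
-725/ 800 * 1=-29/ 32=-0.91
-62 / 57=-1.09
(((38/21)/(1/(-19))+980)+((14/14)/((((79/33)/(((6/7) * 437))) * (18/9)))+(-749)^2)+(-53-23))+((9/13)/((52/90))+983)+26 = 562959.05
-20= -20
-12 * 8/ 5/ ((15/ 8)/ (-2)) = 512/ 25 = 20.48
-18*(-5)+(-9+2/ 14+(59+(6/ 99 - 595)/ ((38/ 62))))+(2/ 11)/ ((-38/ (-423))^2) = -12251173/ 15162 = -808.02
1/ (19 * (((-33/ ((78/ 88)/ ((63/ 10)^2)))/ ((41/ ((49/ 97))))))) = -1292525/ 447111819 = -0.00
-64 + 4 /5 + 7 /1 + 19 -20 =-286 /5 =-57.20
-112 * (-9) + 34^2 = 2164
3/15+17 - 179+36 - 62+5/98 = -187.75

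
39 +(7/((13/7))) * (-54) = -2139/13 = -164.54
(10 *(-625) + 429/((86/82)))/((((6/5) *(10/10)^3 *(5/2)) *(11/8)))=-2009288/1419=-1415.99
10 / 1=10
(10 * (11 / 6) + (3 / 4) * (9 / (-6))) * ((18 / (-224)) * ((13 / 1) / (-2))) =2301 / 256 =8.99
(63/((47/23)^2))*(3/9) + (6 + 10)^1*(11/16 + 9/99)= 424832/24299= 17.48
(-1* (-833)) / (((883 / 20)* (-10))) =-1666 / 883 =-1.89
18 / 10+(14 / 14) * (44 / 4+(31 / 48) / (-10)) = 6113 / 480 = 12.74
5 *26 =130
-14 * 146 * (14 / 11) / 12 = -7154 / 33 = -216.79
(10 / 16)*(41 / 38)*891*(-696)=-15890985 / 38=-418183.82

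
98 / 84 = 7 / 6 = 1.17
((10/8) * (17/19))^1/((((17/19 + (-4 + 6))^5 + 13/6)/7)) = 232622985/6103791074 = 0.04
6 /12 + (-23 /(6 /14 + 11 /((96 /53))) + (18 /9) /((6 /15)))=17147 /8738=1.96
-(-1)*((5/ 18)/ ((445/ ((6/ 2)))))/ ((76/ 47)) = 47/ 40584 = 0.00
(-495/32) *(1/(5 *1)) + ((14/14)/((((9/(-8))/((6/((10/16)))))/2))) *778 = -6374861/480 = -13280.96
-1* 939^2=-881721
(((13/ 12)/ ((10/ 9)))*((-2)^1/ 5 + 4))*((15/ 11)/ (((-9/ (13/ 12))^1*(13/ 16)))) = -39/ 55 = -0.71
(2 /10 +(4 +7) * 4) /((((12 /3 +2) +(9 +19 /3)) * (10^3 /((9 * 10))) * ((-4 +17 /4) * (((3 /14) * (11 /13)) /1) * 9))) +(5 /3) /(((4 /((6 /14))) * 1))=0.64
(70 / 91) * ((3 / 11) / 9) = 10 / 429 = 0.02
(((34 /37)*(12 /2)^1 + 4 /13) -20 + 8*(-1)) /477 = -3556 /76479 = -0.05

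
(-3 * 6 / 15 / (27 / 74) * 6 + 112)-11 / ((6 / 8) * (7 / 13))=2276 / 35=65.03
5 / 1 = 5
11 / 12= 0.92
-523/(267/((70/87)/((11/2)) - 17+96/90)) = 39507943/1277595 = 30.92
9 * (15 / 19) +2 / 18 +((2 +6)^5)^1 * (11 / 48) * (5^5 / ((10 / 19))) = 7624321234 / 171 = 44586673.88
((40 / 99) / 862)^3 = 8000 / 77685040104309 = 0.00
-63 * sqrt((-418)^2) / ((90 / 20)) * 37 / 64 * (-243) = 13153833 / 16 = 822114.56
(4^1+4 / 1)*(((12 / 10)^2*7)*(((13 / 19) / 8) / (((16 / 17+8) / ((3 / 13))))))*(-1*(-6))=9639 / 9025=1.07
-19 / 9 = -2.11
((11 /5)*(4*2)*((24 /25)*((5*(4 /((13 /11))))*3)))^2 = 77720518656 /105625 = 735815.56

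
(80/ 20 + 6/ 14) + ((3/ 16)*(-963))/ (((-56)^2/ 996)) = -663809/ 12544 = -52.92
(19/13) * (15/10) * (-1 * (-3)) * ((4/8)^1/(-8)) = -171/416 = -0.41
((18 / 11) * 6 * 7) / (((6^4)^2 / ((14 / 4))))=0.00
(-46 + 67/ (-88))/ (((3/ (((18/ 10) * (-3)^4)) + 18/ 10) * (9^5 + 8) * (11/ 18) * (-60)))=2999835/ 252907586624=0.00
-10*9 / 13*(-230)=20700 / 13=1592.31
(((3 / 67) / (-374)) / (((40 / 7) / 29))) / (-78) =203 / 26060320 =0.00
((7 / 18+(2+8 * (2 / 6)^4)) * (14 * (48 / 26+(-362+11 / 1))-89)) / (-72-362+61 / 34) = 34098481 / 1190295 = 28.65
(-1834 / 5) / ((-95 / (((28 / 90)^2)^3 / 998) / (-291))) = -669744697664 / 656066682421875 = -0.00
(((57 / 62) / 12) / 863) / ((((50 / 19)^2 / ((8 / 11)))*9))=6859 / 6621367500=0.00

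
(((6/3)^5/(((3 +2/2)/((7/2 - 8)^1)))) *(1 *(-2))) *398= 28656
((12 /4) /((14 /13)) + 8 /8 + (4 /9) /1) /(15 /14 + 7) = 533 /1017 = 0.52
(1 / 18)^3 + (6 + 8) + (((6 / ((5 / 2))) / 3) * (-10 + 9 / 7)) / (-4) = 3213467 / 204120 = 15.74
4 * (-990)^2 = 3920400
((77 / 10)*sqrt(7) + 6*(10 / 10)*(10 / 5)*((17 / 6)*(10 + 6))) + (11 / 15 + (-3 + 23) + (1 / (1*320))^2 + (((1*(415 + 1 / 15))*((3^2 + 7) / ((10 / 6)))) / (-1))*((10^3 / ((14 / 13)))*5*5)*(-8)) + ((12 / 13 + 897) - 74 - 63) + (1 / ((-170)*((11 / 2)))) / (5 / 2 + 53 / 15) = 77*sqrt(7) / 10 + 700193324075613146791 / 946199654400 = 740005917.46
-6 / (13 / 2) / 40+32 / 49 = 4013 / 6370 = 0.63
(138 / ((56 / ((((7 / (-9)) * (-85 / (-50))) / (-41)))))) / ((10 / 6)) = 391 / 8200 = 0.05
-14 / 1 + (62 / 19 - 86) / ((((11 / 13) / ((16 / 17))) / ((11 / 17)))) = -403850 / 5491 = -73.55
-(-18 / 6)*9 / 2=13.50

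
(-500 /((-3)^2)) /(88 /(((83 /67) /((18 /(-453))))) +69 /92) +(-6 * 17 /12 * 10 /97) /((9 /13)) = 463317395 /18141813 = 25.54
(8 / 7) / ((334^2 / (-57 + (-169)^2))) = 8144 / 27889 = 0.29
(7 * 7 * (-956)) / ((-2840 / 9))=105399 / 710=148.45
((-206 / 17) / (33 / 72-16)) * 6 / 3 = 9888 / 6341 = 1.56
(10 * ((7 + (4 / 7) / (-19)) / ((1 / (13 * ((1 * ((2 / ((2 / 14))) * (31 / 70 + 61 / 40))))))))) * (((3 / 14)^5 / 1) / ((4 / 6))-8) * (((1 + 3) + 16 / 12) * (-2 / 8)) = 1002358776315 / 3764768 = 266247.16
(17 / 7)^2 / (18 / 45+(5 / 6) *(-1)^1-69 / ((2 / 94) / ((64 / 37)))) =-320790 / 305125009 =-0.00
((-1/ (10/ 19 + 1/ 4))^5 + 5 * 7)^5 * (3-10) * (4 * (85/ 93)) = -4561381652450872474483260003993043213440540171826329540/ 5789778975665430014846530942270507350031366469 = -787833468.54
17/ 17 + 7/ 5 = 12/ 5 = 2.40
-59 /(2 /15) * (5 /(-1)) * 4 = 8850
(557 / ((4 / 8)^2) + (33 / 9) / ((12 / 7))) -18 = 79637 / 36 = 2212.14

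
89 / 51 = 1.75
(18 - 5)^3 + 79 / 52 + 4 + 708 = 151347 / 52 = 2910.52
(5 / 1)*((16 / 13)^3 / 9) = 1.04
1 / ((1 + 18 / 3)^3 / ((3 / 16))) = 3 / 5488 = 0.00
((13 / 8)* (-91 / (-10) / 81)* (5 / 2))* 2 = 1183 / 1296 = 0.91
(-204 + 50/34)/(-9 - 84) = 3443/1581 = 2.18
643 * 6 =3858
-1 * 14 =-14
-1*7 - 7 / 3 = -28 / 3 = -9.33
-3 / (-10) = 3 / 10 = 0.30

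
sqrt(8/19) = 2 * sqrt(38)/19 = 0.65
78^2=6084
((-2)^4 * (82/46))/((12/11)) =1804/69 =26.14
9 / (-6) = -3 / 2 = -1.50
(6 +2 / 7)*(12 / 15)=176 / 35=5.03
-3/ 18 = -1/ 6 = -0.17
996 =996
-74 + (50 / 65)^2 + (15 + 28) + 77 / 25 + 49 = 91563 / 4225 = 21.67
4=4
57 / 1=57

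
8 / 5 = 1.60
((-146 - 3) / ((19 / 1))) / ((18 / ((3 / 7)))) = -149 / 798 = -0.19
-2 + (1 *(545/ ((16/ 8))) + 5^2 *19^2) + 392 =19375/ 2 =9687.50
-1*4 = -4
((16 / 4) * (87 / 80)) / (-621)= -29 / 4140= -0.01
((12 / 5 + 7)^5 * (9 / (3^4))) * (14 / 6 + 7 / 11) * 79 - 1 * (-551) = 1776100441069 / 928125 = 1913643.57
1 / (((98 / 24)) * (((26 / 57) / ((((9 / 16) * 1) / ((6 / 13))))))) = 513 / 784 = 0.65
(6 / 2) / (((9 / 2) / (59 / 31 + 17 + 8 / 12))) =3640 / 279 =13.05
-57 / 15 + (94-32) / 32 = -149 / 80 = -1.86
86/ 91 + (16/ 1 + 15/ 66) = 34379/ 2002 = 17.17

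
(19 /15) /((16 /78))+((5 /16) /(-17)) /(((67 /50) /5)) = 34776 /5695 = 6.11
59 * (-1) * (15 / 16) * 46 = -20355 / 8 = -2544.38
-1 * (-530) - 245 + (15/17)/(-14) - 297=-2871/238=-12.06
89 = 89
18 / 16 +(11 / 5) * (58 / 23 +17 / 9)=89659 / 8280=10.83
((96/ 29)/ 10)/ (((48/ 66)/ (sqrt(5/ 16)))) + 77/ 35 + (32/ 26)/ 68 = 33 * sqrt(5)/ 290 + 2451/ 1105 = 2.47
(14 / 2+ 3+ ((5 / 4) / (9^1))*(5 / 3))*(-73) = -746.90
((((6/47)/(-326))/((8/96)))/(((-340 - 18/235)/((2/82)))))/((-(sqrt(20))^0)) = -90/267045997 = -0.00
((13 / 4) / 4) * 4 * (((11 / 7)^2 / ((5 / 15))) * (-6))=-144.46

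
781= 781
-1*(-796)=796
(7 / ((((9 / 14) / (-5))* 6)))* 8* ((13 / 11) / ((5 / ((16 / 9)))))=-81536 / 2673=-30.50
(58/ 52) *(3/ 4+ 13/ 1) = 1595/ 104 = 15.34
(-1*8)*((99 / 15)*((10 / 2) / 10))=-132 / 5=-26.40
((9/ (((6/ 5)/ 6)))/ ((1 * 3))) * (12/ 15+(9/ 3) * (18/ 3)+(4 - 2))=312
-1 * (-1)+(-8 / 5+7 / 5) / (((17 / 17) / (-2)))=7 / 5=1.40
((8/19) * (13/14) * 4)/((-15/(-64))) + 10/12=9983/1330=7.51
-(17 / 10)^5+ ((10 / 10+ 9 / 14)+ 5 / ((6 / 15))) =-38999 / 700000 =-0.06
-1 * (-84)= 84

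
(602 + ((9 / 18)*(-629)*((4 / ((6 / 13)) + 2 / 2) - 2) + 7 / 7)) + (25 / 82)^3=-2990848841 / 1654104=-1808.14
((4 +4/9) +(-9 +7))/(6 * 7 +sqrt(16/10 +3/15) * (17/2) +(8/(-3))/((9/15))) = 148720/2074199-20196 * sqrt(5)/2074199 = 0.05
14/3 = 4.67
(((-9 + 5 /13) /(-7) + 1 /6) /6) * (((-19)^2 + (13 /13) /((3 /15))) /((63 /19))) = 126331 /4914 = 25.71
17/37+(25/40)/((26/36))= 2549/1924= 1.32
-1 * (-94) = 94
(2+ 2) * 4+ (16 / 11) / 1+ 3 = 225 / 11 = 20.45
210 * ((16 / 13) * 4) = 13440 / 13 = 1033.85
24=24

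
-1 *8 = -8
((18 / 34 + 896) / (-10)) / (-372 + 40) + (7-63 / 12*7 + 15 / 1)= -817249 / 56440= -14.48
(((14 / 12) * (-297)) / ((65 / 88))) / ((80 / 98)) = -373527 / 650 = -574.66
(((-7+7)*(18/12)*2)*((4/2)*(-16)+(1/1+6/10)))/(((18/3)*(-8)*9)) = 0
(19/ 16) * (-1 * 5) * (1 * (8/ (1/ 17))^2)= -109820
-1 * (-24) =24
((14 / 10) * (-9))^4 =15752961 / 625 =25204.74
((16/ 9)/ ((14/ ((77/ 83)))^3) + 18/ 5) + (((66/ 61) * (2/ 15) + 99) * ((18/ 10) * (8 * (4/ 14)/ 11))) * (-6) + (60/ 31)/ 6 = -372221148417938/ 1702967516775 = -218.57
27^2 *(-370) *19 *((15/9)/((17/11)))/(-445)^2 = -3758238/134657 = -27.91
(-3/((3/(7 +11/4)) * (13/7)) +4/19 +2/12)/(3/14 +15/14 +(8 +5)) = -7777/22800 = -0.34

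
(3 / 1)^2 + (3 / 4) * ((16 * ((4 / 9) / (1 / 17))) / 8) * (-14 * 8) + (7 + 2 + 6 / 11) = -41276 / 33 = -1250.79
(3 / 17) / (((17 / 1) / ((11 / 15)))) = 11 / 1445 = 0.01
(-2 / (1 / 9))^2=324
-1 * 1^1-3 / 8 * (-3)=1 / 8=0.12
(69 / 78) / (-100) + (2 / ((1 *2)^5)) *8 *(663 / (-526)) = -436999 / 683800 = -0.64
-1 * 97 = -97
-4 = -4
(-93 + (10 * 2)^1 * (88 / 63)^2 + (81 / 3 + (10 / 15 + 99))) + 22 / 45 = 1452217 / 19845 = 73.18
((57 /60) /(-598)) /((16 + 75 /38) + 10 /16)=-361 /4226365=-0.00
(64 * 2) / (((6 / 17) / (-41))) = -44608 / 3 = -14869.33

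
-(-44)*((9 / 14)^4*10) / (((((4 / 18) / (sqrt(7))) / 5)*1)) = 16238475*sqrt(7) / 9604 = 4473.45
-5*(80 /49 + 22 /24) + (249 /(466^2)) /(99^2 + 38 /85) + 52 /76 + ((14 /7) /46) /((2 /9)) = -11.87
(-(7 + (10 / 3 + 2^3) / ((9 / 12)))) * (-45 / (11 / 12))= 11940 / 11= 1085.45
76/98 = 38/49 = 0.78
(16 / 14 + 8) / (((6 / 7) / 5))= 160 / 3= 53.33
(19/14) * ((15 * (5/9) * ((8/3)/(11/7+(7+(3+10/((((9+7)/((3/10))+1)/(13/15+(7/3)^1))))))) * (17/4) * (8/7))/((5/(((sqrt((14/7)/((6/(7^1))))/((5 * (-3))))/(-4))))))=105298 * sqrt(21)/7867125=0.06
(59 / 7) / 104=0.08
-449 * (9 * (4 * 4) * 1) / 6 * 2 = -21552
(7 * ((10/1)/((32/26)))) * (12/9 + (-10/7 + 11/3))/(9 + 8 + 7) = 1625/192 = 8.46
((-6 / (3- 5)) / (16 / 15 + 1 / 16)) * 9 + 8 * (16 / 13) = 118928 / 3523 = 33.76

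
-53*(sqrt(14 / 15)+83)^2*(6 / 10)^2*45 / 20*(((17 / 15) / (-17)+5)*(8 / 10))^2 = -359937282864 / 78125 - 578134176*sqrt(210) / 78125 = -4714435.11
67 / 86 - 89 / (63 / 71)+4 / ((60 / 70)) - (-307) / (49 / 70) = 1862251 / 5418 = 343.72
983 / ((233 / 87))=85521 / 233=367.04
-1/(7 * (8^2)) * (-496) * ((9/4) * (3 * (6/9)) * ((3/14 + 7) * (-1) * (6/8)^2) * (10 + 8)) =-2282499/6272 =-363.92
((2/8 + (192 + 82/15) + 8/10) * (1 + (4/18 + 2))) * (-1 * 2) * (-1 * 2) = 2558.66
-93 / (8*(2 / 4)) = -93 / 4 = -23.25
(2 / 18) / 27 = 1 / 243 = 0.00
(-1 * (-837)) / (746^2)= 0.00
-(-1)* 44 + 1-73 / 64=2807 / 64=43.86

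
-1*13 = -13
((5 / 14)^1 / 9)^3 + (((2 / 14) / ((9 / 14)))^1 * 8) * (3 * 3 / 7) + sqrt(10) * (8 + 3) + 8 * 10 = 11 * sqrt(10) + 164602493 / 2000376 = 117.07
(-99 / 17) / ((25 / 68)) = -396 / 25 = -15.84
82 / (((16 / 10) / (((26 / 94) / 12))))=1.18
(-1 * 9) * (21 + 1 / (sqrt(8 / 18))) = -405 / 2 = -202.50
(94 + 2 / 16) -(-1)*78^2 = 49425 / 8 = 6178.12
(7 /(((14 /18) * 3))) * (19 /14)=57 /14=4.07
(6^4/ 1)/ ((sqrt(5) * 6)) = 216 * sqrt(5)/ 5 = 96.60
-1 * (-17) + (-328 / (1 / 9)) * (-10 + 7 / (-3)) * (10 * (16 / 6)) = 970897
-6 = -6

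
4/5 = 0.80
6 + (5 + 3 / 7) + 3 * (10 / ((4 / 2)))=185 / 7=26.43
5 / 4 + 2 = 13 / 4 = 3.25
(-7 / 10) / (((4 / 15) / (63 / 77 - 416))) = 95907 / 88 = 1089.85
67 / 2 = 33.50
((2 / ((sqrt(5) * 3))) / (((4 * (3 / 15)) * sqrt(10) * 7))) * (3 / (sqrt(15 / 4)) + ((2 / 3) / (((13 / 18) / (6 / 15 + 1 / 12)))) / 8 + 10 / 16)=0.04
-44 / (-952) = 11 / 238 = 0.05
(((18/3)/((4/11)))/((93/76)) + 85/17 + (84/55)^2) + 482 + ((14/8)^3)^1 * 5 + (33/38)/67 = 4046364188917/7640036800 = 529.63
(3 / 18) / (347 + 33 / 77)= 7 / 14592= 0.00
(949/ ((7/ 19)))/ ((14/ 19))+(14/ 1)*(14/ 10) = 1722549/ 490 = 3515.41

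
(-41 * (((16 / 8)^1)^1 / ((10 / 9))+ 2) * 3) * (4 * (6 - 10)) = 7478.40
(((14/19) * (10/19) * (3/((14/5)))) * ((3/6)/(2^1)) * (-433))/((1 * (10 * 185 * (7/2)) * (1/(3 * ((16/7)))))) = -31176/654493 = -0.05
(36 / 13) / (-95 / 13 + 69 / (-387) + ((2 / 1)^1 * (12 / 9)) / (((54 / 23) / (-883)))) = -62694 / 22874941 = -0.00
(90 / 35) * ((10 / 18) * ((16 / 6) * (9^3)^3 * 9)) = 92980917360 / 7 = 13282988194.29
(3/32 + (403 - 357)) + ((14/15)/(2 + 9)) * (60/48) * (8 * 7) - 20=33827/1056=32.03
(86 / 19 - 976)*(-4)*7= 516824 / 19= 27201.26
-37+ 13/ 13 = -36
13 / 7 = 1.86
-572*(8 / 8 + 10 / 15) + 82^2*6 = 118172 / 3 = 39390.67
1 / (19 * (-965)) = -1 / 18335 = -0.00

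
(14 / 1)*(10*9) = 1260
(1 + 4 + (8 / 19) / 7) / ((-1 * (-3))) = 673 / 399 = 1.69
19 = 19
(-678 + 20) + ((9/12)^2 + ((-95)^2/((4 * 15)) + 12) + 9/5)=-118373/240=-493.22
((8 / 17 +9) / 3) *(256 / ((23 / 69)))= 41216 / 17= 2424.47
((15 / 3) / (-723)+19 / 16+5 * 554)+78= 32959321 / 11568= 2849.18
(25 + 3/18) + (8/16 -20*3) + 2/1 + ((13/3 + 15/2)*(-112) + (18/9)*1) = -4067/3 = -1355.67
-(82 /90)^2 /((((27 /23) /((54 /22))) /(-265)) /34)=69670726 /4455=15638.77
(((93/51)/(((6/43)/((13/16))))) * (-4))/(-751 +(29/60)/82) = 3552445/62813147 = 0.06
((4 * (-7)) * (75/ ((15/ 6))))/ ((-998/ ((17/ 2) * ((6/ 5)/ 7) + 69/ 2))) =15102/ 499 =30.26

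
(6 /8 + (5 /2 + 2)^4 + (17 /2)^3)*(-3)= -49197 /16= -3074.81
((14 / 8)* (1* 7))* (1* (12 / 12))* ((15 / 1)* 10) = 3675 / 2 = 1837.50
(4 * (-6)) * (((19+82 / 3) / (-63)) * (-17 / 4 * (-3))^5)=5328723321 / 896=5947235.85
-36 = -36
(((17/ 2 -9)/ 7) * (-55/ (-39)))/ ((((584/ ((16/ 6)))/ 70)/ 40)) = -11000/ 8541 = -1.29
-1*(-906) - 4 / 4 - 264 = 641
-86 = -86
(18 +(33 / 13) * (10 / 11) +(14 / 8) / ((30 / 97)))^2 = 674.23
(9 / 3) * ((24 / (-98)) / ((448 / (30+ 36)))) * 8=-297 / 343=-0.87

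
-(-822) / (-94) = -411 / 47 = -8.74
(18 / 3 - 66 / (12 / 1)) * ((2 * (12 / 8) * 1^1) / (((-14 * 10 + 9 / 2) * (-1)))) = 3 / 271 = 0.01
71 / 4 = 17.75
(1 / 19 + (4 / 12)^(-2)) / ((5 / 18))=32.59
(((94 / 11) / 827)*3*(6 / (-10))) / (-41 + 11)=141 / 227425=0.00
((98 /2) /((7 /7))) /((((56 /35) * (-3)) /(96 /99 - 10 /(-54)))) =-84035 /7128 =-11.79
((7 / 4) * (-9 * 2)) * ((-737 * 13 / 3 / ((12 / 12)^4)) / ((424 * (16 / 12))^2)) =1810809 / 5752832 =0.31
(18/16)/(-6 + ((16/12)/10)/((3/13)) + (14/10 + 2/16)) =-405/1403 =-0.29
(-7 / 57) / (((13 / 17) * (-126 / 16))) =136 / 6669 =0.02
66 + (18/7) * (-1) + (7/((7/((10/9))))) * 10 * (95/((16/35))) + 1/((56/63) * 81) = 398575/168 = 2372.47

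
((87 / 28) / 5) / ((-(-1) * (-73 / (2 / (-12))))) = 29 / 20440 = 0.00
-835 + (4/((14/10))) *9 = -5665/7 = -809.29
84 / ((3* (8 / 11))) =77 / 2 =38.50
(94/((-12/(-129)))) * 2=2021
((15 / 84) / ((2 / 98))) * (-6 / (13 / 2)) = -105 / 13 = -8.08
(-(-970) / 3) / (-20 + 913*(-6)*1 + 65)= -970 / 16299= -0.06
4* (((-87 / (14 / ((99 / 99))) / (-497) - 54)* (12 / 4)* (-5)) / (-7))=-11269350 / 24353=-462.75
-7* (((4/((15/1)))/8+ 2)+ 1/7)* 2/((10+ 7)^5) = -457/21297855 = -0.00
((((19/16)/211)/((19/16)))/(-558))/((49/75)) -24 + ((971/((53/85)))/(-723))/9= -24.24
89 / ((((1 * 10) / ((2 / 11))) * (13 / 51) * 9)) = 1513 / 2145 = 0.71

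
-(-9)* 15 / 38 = 135 / 38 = 3.55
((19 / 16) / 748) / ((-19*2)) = -1 / 23936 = -0.00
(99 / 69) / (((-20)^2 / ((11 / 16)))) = 363 / 147200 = 0.00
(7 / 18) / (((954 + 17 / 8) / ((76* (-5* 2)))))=-21280 / 68841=-0.31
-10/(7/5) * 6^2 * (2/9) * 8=-3200/7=-457.14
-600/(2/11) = -3300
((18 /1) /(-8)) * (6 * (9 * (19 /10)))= -4617 /20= -230.85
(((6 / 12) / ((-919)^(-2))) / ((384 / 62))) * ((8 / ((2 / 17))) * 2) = 9272575.98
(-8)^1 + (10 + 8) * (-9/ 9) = -26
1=1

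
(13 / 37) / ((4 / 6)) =39 / 74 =0.53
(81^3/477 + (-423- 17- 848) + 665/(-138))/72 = -1306915/526608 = -2.48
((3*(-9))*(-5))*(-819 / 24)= -36855 / 8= -4606.88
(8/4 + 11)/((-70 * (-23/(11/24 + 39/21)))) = 0.02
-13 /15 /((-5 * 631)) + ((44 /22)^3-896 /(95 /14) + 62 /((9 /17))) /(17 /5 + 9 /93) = -1448780264 /731029275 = -1.98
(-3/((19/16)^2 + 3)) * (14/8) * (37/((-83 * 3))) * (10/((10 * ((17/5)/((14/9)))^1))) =1160320/14337171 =0.08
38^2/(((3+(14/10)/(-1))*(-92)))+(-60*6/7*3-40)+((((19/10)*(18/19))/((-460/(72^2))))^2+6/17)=207.75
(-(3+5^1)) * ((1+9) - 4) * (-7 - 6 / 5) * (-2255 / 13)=-887568 / 13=-68274.46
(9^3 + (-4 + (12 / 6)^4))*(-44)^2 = 1434576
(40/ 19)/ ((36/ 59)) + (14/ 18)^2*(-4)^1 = 1586/ 1539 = 1.03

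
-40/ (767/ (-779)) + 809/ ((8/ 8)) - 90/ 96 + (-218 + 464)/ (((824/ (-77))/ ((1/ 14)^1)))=1070680107/ 1264016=847.05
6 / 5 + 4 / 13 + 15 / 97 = 10481 / 6305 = 1.66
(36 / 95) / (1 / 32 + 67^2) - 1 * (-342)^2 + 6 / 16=-1418810877131 / 12130360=-116963.62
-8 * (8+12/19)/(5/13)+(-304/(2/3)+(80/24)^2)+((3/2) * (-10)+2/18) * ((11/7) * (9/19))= -3803518/5985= -635.51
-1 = -1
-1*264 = -264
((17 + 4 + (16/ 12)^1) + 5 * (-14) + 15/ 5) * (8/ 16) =-67/ 3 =-22.33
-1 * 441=-441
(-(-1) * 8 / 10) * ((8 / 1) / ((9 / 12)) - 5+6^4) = 3124 / 3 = 1041.33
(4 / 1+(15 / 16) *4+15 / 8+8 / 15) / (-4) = -2.54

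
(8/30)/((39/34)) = 0.23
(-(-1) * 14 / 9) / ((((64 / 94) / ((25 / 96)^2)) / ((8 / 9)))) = 205625 / 1492992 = 0.14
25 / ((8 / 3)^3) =675 / 512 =1.32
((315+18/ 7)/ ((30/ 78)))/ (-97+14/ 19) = -549081/ 64015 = -8.58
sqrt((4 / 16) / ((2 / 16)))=sqrt(2)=1.41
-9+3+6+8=8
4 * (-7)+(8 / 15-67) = -1417 / 15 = -94.47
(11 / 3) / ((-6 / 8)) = -4.89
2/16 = 0.12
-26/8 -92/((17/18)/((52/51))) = -118573/1156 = -102.57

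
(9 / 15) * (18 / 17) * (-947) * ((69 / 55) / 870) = -588087 / 677875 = -0.87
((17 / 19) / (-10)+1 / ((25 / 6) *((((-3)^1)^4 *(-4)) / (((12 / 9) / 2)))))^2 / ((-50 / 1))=-47927929 / 296065125000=-0.00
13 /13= 1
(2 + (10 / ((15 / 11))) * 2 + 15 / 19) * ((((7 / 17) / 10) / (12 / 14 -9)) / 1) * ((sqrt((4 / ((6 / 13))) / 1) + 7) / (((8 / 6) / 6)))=-3.95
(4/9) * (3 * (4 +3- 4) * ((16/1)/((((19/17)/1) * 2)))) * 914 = 497216/19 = 26169.26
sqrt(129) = 11.36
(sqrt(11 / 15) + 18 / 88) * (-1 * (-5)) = 45 / 44 + sqrt(165) / 3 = 5.30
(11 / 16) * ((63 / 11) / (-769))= -63 / 12304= -0.01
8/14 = 4/7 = 0.57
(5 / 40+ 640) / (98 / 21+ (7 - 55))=-14.77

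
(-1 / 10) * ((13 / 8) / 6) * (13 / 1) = -169 / 480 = -0.35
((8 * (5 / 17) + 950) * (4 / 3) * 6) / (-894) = -64760 / 7599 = -8.52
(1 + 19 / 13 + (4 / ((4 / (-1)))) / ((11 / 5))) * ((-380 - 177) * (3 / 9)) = -159859 / 429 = -372.63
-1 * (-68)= 68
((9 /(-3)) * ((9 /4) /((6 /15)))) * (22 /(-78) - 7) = 3195 /26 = 122.88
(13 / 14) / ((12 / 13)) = 169 / 168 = 1.01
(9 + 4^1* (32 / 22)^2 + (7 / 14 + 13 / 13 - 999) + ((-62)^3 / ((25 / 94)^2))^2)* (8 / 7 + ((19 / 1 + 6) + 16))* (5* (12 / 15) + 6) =63318253749589156594517 / 13234375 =4784378087336134.62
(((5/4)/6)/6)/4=5/576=0.01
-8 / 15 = -0.53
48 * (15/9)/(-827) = -80/827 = -0.10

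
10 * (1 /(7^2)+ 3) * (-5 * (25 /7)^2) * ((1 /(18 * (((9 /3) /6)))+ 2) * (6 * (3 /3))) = -175750000 /7203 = -24399.56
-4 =-4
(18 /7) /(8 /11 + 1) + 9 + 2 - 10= 2.49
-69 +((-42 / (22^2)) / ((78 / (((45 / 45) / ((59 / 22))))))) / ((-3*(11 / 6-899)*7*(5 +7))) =-37604755189 / 544996452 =-69.00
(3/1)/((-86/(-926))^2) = 347.81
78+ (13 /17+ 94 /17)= 1433 /17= 84.29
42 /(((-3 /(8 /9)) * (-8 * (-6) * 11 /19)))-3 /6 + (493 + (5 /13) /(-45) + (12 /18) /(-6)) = 3798703 /7722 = 491.93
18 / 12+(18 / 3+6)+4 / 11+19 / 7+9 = 3939 / 154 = 25.58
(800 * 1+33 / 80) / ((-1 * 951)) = -64033 / 76080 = -0.84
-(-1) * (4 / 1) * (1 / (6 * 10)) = 1 / 15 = 0.07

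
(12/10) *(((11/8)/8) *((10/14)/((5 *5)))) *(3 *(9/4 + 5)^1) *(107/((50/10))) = 307197/112000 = 2.74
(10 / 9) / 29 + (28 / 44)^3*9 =819017 / 347391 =2.36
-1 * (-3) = 3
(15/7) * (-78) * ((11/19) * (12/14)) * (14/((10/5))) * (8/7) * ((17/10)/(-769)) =1050192/715939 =1.47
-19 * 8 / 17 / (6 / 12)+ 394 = 6394 / 17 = 376.12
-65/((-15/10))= 130/3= 43.33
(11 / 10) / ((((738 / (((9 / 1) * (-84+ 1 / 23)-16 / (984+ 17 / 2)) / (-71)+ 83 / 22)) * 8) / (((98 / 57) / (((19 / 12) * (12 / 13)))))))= 654837297569 / 207262866981600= 0.00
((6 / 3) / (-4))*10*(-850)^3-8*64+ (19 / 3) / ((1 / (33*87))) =3070642671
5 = 5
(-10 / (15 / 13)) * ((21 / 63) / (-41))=26 / 369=0.07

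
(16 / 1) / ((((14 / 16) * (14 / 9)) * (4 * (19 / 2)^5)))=4608 / 121328851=0.00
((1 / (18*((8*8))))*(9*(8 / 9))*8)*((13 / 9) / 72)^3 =2197 / 4897760256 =0.00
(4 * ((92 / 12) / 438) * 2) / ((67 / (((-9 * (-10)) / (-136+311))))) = 0.00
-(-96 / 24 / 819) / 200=1 / 40950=0.00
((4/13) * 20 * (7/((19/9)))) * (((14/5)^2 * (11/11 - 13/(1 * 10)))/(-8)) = 37044/6175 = 6.00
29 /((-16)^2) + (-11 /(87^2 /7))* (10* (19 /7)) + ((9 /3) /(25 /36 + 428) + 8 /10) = 96313645673 /149519842560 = 0.64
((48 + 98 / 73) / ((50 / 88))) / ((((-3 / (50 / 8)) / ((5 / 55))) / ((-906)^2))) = -985550424 / 73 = -13500690.74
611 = 611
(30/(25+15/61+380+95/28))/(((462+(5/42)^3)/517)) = 392534227008/4778029768571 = 0.08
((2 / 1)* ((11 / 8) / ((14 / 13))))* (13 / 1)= 1859 / 56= 33.20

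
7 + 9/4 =37/4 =9.25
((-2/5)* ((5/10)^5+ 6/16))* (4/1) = -13/20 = -0.65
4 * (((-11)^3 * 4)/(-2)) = 10648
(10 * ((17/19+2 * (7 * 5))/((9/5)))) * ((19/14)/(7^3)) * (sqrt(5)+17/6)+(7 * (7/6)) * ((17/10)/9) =11225 * sqrt(5)/7203+7724783/1296540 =9.44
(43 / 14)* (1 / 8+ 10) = 3483 / 112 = 31.10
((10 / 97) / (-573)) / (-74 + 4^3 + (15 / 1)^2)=-2 / 2389983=-0.00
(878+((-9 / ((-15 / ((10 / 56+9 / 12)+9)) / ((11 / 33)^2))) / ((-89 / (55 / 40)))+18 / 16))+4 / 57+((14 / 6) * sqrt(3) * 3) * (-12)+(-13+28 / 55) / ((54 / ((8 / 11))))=181295342357 / 206247888 - 84 * sqrt(3)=733.52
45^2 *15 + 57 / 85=2581932 / 85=30375.67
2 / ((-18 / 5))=-5 / 9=-0.56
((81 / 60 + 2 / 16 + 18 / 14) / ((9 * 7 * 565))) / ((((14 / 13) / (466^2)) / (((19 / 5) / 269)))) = 10365453059 / 46917769500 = 0.22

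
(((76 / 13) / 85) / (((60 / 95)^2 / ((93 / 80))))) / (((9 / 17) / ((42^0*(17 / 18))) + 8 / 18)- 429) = -10844079 / 23154872000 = -0.00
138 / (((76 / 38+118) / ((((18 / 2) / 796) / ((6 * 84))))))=23 / 891520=0.00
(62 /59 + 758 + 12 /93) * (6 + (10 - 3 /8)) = 43391875 /3658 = 11862.19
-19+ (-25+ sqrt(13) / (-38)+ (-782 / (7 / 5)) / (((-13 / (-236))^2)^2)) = -12129002463348 / 199927- sqrt(13) / 38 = -60667155.92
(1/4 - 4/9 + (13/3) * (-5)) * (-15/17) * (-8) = -7870/51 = -154.31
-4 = -4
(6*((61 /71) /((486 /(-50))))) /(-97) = 3050 /557847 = 0.01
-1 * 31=-31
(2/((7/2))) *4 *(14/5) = 32/5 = 6.40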